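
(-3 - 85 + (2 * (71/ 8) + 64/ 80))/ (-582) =463/ 3880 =0.12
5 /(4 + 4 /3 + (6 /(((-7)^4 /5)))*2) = 36015 /38596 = 0.93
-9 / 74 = -0.12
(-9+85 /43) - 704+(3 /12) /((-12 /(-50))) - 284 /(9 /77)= -9720695 /3096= -3139.76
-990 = -990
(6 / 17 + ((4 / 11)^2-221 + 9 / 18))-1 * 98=-1308313 / 4114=-318.01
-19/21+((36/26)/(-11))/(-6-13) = -51245/57057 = -0.90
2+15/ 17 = 49/ 17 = 2.88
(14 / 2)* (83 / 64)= 581 / 64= 9.08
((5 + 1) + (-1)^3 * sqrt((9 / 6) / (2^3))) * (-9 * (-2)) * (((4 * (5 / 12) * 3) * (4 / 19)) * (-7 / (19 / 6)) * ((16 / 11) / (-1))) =1451520 / 3971 - 60480 * sqrt(3) / 3971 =339.15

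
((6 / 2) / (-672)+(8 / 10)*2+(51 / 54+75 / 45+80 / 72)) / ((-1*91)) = -53603 / 917280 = -0.06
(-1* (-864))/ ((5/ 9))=7776/ 5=1555.20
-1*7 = -7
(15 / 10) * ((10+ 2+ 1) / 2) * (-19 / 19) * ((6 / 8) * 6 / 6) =-117 / 16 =-7.31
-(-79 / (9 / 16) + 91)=445 / 9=49.44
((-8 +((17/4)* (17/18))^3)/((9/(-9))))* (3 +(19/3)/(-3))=-21151585/419904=-50.37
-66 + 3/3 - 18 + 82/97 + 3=-79.15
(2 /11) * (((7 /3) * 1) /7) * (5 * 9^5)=196830 /11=17893.64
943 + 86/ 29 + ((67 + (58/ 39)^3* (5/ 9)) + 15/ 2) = 31654805357/ 30964518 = 1022.29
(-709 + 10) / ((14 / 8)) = -2796 / 7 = -399.43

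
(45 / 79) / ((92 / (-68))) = -765 / 1817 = -0.42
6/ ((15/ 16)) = 32/ 5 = 6.40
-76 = -76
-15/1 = -15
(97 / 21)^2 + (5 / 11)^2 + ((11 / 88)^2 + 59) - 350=-920173007 / 3415104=-269.44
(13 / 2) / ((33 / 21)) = 91 / 22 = 4.14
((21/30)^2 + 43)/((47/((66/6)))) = 47839/4700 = 10.18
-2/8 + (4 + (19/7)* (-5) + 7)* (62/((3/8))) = -11911/28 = -425.39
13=13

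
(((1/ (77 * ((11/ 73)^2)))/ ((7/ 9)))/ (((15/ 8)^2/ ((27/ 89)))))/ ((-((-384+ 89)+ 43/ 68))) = 626178816/ 2904712408675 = 0.00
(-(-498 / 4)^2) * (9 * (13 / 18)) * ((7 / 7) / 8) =-806013 / 64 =-12593.95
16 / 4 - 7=-3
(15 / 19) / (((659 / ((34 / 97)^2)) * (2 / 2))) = 17340 / 117810089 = 0.00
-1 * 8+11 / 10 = -69 / 10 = -6.90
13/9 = 1.44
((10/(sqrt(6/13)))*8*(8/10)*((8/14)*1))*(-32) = -4096*sqrt(78)/21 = -1722.61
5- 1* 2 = 3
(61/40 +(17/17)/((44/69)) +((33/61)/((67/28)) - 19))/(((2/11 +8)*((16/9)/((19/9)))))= -178589569/78470400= -2.28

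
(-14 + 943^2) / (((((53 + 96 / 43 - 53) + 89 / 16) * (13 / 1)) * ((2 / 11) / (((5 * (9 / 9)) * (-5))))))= -2713601000 / 2249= -1206581.15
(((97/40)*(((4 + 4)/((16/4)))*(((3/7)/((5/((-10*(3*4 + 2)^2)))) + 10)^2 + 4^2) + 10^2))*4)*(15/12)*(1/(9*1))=1213955/18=67441.94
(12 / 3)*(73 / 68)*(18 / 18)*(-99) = -7227 / 17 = -425.12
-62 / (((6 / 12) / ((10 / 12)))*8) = -155 / 12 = -12.92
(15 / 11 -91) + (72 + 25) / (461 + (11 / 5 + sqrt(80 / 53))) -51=-109782490679 / 781776512 -2425*sqrt(265) / 71070592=-140.43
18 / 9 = 2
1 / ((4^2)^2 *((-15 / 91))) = -91 / 3840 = -0.02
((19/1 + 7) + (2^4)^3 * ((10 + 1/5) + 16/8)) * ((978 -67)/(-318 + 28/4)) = -227737246/1555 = -146454.82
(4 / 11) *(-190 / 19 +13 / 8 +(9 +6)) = 53 / 22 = 2.41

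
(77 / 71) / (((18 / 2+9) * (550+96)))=77 / 825588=0.00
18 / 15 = 6 / 5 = 1.20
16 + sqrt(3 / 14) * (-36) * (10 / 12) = 16 - 15 * sqrt(42) / 7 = 2.11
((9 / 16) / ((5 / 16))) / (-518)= -9 / 2590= -0.00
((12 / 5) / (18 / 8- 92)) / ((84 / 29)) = -116 / 12565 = -0.01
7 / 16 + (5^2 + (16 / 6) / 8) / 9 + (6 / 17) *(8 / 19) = 474551 / 139536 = 3.40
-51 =-51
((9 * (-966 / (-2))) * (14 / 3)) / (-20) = -10143 / 10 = -1014.30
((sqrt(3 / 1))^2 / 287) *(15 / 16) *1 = 45 / 4592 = 0.01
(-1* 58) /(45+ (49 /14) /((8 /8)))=-116 /97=-1.20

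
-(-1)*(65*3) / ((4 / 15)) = 2925 / 4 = 731.25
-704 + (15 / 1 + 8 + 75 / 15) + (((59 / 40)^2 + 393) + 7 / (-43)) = -19331917 / 68800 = -280.99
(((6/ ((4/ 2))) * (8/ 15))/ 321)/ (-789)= -8/ 1266345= -0.00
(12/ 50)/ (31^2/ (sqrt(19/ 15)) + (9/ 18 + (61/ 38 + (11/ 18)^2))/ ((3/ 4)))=-211352409/ 194270871858550 + 3234527073 * sqrt(285)/ 194270871858550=0.00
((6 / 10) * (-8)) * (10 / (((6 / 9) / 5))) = -360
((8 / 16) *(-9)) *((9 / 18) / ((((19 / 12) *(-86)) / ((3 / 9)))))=9 / 1634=0.01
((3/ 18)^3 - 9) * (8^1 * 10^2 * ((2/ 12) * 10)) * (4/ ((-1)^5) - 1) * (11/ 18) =36647.81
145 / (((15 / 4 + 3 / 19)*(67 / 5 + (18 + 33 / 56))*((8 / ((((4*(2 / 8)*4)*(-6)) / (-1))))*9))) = 3085600 / 7980687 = 0.39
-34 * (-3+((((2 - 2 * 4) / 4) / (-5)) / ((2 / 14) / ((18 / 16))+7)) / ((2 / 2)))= 225777 / 2245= 100.57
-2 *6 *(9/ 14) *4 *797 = -172152/ 7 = -24593.14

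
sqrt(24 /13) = 2* sqrt(78) /13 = 1.36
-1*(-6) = 6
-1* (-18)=18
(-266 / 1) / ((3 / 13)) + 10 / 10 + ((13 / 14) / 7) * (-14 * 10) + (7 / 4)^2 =-392171 / 336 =-1167.18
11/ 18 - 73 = -1303/ 18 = -72.39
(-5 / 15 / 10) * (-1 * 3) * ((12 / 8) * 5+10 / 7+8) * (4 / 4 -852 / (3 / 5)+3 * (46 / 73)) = -24517413 / 10220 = -2398.96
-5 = -5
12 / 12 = 1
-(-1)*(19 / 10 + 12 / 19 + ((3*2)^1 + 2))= 2001 / 190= 10.53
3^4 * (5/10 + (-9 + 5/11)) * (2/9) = -144.82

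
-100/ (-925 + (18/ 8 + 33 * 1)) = 400/ 3559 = 0.11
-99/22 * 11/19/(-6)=0.43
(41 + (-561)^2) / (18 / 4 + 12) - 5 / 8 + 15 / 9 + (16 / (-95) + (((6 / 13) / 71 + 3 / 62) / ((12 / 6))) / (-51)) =232733053680671 / 12199438680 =19077.36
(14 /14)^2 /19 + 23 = 438 /19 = 23.05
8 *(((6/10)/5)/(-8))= -3/25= -0.12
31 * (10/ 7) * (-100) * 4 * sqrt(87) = -124000 * sqrt(87)/ 7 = -165227.86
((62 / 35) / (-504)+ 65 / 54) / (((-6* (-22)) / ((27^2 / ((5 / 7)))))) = 25983 / 2800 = 9.28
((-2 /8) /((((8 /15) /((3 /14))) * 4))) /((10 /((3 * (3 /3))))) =-0.01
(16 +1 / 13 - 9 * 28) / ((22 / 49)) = -150283 / 286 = -525.47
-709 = -709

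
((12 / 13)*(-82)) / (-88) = 123 / 143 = 0.86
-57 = -57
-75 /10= -15 /2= -7.50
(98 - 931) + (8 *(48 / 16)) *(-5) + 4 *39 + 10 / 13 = -10351 / 13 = -796.23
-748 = -748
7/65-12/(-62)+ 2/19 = 15563/38285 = 0.41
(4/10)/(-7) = -2/35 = -0.06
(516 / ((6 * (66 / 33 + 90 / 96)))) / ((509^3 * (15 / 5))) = 1376 / 18593984289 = 0.00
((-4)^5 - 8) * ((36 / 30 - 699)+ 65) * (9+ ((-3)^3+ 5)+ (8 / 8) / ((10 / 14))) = -189384384 / 25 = -7575375.36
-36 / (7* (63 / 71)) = -5.80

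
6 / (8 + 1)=2 / 3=0.67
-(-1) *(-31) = -31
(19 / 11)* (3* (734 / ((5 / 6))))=251028 / 55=4564.15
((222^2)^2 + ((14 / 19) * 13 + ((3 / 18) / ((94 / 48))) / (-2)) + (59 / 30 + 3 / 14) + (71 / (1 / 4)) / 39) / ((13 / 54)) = 53292797291288538 / 5282095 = 10089329573.07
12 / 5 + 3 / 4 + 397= 400.15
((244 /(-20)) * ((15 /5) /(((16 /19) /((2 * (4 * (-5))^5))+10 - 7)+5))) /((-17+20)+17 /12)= -3337920000 /3222399947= -1.04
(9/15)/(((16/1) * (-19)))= -3/1520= -0.00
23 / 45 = 0.51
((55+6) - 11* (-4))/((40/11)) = 231/8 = 28.88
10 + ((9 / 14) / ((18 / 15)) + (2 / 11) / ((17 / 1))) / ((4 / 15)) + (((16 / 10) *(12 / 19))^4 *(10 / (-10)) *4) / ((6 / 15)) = 553151623847 / 341180378000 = 1.62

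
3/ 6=0.50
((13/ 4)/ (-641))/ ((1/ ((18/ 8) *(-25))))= 2925/ 10256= 0.29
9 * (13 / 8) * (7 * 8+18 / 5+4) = 930.15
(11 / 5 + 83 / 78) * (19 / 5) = 24187 / 1950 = 12.40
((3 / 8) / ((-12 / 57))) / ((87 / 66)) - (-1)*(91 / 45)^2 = 2572709 / 939600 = 2.74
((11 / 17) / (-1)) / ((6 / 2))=-11 / 51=-0.22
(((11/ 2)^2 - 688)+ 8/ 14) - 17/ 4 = -4630/ 7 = -661.43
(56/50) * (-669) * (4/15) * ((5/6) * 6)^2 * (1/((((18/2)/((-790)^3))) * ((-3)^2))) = 30405289046.91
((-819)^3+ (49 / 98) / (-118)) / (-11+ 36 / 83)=10760731637375 / 206972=51991243.44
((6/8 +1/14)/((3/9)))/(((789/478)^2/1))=1313783/1452549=0.90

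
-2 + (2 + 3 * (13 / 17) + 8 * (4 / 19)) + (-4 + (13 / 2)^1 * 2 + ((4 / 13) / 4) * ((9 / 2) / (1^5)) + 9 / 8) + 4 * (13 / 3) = 3202945 / 100776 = 31.78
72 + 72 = 144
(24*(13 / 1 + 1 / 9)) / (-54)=-472 / 81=-5.83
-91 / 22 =-4.14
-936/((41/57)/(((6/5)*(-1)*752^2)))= 181024616448/205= 883046909.50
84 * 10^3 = 84000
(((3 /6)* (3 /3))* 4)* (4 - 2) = 4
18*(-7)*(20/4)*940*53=-31386600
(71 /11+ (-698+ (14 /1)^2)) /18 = -27.53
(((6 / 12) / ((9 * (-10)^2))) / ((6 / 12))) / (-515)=-1 / 463500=-0.00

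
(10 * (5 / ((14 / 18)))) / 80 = 45 / 56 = 0.80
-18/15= -6/5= -1.20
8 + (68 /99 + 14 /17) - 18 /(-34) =16897 /1683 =10.04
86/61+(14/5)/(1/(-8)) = -6402/305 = -20.99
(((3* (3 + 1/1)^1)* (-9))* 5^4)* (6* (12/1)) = -4860000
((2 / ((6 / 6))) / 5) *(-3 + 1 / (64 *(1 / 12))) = -9 / 8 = -1.12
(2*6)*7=84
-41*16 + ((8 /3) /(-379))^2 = -848056400 /1292769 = -656.00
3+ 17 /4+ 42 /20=187 /20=9.35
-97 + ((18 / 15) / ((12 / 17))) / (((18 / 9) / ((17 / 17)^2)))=-1923 / 20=-96.15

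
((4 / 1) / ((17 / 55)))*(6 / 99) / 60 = 2 / 153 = 0.01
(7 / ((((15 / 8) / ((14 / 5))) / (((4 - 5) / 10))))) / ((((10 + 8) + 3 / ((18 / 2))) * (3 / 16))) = -6272 / 20625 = -0.30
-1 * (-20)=20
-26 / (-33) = 0.79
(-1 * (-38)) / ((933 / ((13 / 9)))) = 494 / 8397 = 0.06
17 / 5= 3.40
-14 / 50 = -7 / 25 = -0.28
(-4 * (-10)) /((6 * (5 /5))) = 6.67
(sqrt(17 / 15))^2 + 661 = 9932 / 15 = 662.13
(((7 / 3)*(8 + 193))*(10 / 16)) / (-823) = -2345 / 6584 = -0.36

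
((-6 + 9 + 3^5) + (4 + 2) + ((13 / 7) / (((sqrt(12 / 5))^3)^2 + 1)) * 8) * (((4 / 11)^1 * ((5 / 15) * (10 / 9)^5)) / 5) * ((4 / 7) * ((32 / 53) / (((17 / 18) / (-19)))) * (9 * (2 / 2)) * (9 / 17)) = -1276971991040000 / 3717441735777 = -343.51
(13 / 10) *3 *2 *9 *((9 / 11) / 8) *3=9477 / 440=21.54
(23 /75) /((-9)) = -23 /675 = -0.03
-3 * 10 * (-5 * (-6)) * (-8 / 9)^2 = -711.11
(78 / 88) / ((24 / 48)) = 39 / 22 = 1.77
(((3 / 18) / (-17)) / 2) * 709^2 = -502681 / 204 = -2464.12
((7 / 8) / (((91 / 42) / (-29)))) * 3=-1827 / 52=-35.13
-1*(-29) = 29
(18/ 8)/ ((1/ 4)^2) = 36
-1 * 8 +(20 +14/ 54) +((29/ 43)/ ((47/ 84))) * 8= 1195127/ 54567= 21.90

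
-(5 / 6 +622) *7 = -26159 / 6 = -4359.83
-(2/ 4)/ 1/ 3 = -1/ 6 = -0.17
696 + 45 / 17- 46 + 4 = 11163 / 17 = 656.65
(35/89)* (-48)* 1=-1680/89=-18.88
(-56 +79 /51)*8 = -22216 /51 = -435.61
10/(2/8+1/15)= 31.58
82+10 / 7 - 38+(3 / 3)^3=325 / 7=46.43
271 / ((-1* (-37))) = 271 / 37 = 7.32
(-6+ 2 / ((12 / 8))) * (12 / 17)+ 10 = 114 / 17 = 6.71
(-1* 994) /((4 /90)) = -22365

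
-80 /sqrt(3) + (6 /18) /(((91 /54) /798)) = 2052 /13 - 80 * sqrt(3) /3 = 111.66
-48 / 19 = -2.53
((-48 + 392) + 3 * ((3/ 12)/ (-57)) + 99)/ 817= 33667/ 62092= 0.54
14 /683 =0.02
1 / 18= 0.06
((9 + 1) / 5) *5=10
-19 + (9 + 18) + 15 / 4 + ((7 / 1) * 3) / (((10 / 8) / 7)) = 2587 / 20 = 129.35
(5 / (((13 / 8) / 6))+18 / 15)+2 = 1408 / 65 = 21.66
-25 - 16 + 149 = 108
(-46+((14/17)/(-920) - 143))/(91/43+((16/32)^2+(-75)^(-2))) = -71497621125/895212877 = -79.87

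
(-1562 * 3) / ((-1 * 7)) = 4686 / 7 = 669.43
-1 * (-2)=2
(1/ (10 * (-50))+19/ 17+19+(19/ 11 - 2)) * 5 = 1855313/ 18700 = 99.21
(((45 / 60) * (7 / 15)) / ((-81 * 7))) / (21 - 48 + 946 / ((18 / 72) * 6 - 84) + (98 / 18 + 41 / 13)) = 0.00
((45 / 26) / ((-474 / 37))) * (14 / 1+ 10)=-3330 / 1027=-3.24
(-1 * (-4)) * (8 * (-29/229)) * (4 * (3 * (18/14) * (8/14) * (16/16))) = -35.73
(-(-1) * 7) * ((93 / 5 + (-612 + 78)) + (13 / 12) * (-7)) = -219653 / 60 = -3660.88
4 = 4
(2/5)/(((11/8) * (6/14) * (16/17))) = 119/165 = 0.72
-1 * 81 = -81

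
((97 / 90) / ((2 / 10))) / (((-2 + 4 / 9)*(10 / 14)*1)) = -97 / 20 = -4.85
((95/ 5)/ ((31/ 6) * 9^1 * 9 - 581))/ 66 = -19/ 10725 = -0.00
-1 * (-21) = 21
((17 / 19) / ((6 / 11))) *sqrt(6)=187 *sqrt(6) / 114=4.02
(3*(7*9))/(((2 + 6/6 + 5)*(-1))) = -189/8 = -23.62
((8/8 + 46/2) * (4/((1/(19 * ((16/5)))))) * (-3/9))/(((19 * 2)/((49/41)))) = -12544/205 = -61.19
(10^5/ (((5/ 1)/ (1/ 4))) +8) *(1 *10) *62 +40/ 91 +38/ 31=8759096858/ 2821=3104961.67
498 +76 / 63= 31450 / 63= 499.21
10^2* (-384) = -38400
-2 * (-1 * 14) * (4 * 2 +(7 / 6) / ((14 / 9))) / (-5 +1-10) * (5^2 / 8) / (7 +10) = -875 / 272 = -3.22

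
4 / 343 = 0.01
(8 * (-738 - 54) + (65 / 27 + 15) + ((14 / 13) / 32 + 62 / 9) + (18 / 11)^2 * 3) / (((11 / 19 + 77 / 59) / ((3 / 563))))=-4801857607307 / 269335452672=-17.83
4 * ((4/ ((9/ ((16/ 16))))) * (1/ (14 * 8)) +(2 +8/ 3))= 1177/ 63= 18.68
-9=-9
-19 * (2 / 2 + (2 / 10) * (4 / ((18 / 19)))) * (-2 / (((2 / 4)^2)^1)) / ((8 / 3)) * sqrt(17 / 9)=1577 * sqrt(17) / 45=144.49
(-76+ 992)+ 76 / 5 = 4656 / 5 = 931.20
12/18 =2/3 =0.67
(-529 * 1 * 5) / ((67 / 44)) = -116380 / 67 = -1737.01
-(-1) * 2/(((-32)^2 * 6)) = 1/3072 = 0.00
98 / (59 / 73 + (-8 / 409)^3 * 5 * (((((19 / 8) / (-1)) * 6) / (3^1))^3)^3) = 250604474401792 / 119847778488567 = 2.09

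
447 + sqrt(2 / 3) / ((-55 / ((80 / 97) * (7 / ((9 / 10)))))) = 447 - 1120 * sqrt(6) / 28809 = 446.90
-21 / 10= -2.10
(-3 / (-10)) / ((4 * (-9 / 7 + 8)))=21 / 1880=0.01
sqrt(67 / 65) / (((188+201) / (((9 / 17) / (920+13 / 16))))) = 16* sqrt(4355) / 703656265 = 0.00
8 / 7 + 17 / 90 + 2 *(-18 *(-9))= 204959 / 630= 325.33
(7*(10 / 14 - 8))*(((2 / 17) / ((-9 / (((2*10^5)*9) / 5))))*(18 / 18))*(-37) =-8880000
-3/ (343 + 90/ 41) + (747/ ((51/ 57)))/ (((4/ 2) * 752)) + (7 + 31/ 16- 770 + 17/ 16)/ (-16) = 17386264105/ 361863904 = 48.05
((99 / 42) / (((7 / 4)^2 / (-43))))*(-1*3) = 34056 / 343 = 99.29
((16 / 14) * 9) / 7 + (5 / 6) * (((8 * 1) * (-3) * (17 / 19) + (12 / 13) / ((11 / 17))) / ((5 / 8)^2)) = -41.30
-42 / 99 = -14 / 33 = -0.42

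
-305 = -305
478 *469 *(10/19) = 2241820/19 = 117990.53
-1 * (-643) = 643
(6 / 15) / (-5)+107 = 2673 / 25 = 106.92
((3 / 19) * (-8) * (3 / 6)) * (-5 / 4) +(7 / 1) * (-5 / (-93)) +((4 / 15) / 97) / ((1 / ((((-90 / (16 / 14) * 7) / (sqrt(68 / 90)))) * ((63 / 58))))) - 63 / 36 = -27783 * sqrt(170) / 191284 - 4129 / 7068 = -2.48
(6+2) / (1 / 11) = 88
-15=-15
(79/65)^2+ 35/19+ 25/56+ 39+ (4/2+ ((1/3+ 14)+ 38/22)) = 9023472067/148348200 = 60.83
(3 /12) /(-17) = -1 /68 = -0.01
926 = 926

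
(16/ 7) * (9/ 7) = 144/ 49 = 2.94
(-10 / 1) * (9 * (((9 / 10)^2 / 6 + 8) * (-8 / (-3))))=-9762 / 5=-1952.40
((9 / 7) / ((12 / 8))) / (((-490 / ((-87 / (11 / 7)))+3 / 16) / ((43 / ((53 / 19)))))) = 6823584 / 4667551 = 1.46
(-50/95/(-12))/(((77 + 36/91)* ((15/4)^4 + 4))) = 4480/1594964823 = 0.00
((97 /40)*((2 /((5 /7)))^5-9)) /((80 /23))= 1137138469 /10000000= 113.71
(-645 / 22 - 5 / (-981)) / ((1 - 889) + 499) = 632635 / 8395398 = 0.08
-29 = -29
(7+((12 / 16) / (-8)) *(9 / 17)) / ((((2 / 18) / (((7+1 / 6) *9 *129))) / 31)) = 17554574259 / 1088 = 16134718.99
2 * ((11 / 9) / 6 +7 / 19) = 587 / 513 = 1.14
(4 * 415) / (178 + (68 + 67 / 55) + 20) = 91300 / 14697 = 6.21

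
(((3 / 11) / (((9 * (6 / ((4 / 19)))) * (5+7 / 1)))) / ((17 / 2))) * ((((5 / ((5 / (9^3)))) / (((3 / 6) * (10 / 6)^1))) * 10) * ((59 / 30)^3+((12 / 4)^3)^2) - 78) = 536979733 / 7994250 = 67.17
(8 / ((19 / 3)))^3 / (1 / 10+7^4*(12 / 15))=46080 / 43918177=0.00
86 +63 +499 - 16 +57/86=54409/86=632.66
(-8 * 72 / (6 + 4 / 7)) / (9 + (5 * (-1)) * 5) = 5.48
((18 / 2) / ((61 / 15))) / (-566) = -135 / 34526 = -0.00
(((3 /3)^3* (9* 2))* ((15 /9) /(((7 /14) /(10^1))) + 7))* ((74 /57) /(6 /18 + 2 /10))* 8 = 268620 /19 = 14137.89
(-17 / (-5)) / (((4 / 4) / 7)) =119 / 5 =23.80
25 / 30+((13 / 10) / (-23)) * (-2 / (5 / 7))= 0.99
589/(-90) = -589/90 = -6.54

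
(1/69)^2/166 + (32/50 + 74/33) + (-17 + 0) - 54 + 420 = 76478003201/217339650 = 351.88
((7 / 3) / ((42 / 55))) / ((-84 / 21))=-55 / 72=-0.76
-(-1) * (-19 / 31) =-19 / 31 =-0.61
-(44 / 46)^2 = -484 / 529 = -0.91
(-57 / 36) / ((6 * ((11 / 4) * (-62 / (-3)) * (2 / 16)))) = -38 / 1023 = -0.04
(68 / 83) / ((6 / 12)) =136 / 83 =1.64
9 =9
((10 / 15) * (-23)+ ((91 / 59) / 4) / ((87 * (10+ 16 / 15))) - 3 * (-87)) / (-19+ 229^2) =837310013 / 178670531664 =0.00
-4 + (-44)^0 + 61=58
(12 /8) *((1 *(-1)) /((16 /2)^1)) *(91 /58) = -273 /928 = -0.29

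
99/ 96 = 33/ 32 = 1.03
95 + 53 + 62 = 210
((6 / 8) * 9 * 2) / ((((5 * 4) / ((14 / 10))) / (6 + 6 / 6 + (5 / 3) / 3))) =357 / 50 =7.14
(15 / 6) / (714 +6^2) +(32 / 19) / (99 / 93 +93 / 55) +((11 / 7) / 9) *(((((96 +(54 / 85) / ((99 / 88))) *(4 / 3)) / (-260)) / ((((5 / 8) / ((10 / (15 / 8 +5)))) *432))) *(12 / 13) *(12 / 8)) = 275520549823 / 448787020500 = 0.61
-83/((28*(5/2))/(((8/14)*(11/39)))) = -1826/9555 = -0.19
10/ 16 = 5/ 8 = 0.62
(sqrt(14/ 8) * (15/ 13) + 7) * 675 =10125 * sqrt(7)/ 26 + 4725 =5755.32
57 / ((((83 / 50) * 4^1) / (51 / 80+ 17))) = 4845 / 32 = 151.41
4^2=16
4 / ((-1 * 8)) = -1 / 2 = -0.50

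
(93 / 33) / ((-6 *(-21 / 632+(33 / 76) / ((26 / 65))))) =-46531 / 104247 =-0.45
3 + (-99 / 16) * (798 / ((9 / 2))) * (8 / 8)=-4377 / 4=-1094.25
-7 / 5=-1.40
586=586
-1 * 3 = -3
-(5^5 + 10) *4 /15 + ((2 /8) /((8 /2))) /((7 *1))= -93631 /112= -835.99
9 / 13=0.69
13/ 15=0.87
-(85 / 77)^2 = -7225 / 5929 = -1.22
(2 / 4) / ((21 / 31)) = 31 / 42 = 0.74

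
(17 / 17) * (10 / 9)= 10 / 9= 1.11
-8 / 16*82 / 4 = -41 / 4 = -10.25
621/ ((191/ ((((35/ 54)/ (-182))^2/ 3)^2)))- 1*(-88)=21770239951204391/ 247389090354432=88.00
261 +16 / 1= 277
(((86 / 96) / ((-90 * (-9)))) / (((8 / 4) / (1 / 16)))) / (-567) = -43 / 705438720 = -0.00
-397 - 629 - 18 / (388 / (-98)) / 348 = -11544405 / 11252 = -1025.99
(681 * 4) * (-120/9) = -36320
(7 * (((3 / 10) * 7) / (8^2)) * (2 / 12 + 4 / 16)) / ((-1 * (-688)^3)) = 49 / 166738264064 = 0.00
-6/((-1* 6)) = 1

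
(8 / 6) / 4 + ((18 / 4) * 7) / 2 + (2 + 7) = 25.08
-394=-394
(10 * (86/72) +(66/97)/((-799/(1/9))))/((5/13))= 31.06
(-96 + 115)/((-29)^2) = 19/841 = 0.02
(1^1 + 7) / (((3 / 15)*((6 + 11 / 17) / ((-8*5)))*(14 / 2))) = -27200 / 791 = -34.39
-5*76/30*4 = -152/3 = -50.67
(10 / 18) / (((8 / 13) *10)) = 13 / 144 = 0.09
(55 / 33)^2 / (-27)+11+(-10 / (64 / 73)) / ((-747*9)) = 7034183 / 645408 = 10.90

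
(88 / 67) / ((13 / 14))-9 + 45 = 32588 / 871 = 37.41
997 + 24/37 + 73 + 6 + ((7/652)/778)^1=20207050275/18768472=1076.65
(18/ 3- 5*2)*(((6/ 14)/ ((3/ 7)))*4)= -16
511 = 511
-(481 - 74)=-407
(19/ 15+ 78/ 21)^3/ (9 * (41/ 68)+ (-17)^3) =-9727785356/ 386316826875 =-0.03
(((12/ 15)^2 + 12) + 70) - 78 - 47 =-1059/ 25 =-42.36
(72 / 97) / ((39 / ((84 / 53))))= 2016 / 66833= 0.03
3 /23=0.13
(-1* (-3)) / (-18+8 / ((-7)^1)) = -21 / 134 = -0.16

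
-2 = -2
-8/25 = -0.32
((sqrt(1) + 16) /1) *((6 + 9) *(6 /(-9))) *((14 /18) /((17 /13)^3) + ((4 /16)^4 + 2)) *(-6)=133101725 /55488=2398.75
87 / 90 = 0.97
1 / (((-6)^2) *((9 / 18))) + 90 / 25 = 329 / 90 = 3.66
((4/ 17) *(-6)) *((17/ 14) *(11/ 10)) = -66/ 35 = -1.89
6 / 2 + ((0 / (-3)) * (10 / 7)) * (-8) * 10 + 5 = 8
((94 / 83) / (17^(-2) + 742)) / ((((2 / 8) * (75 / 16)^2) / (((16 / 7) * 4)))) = 1780350976 / 700813456875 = 0.00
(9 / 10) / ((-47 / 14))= -63 / 235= -0.27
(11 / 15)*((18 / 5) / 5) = 66 / 125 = 0.53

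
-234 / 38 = -117 / 19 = -6.16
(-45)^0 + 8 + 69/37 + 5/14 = 11.22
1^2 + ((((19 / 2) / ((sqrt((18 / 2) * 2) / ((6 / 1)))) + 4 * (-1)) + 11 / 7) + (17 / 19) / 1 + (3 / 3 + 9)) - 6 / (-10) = 6694 / 665 + 19 * sqrt(2) / 2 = 23.50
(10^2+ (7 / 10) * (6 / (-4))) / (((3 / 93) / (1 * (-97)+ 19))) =-2392611 / 10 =-239261.10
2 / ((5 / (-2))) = -4 / 5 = -0.80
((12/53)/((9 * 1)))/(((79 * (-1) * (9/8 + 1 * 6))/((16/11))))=-512/7875747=-0.00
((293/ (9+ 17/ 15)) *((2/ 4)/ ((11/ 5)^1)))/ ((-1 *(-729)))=7325/ 812592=0.01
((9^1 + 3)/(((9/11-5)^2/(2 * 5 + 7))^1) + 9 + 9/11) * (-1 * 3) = -64.45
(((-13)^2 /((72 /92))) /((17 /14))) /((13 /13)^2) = 27209 /153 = 177.84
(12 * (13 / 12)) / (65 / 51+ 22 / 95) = 62985 / 7297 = 8.63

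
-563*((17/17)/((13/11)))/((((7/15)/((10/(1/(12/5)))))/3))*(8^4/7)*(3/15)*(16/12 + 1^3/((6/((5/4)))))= -8447053824/637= -13260681.04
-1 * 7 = -7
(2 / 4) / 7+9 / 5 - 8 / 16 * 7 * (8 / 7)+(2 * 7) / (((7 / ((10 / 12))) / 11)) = 3403 / 210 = 16.20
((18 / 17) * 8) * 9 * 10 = 12960 / 17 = 762.35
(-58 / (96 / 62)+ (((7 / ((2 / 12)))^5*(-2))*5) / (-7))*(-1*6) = -4480841341 / 4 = -1120210335.25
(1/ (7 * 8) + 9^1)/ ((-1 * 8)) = -505/ 448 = -1.13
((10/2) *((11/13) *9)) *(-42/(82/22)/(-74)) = 114345/19721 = 5.80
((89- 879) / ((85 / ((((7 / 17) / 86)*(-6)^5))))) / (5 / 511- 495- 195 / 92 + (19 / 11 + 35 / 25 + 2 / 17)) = -11118668964480 / 15868864133377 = -0.70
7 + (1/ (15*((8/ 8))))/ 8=841/ 120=7.01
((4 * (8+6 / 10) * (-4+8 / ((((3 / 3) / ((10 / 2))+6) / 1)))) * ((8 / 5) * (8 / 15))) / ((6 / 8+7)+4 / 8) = -1232896 / 127875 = -9.64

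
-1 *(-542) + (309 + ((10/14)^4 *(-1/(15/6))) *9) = 2041001/2401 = 850.06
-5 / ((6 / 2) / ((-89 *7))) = 3115 / 3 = 1038.33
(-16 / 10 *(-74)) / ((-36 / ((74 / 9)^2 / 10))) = -405224 / 18225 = -22.23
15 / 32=0.47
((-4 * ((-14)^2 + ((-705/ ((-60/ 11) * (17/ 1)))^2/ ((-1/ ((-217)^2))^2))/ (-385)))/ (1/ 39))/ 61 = 300188221463403/ 352580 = 851404564.82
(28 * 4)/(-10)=-56/5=-11.20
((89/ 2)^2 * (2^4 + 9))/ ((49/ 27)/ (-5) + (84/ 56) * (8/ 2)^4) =26733375/ 207164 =129.04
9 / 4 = 2.25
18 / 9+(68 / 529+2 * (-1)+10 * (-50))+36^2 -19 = 777.13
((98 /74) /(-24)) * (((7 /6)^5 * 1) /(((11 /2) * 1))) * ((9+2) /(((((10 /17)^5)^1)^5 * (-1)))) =4752359811047640340359030289145054951 /34525440000000000000000000000000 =137648.06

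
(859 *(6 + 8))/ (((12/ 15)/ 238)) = 3577735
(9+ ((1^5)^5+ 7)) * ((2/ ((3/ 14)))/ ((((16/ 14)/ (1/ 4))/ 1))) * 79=65807/ 24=2741.96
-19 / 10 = -1.90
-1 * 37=-37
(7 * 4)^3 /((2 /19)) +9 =208553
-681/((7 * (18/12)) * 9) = -454/63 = -7.21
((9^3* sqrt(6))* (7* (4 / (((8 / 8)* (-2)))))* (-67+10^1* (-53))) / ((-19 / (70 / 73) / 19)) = -426508740* sqrt(6) / 73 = -14311353.20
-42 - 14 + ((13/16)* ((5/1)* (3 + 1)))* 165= 10501/4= 2625.25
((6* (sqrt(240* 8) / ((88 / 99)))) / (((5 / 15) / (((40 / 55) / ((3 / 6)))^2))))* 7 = 290304* sqrt(30) / 121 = 13141.00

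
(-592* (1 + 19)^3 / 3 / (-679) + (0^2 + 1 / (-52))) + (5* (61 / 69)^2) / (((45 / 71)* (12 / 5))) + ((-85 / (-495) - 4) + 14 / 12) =58036007355439 / 24963056118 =2324.88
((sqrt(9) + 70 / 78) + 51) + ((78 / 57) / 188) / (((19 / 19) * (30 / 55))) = 2549837 / 46436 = 54.91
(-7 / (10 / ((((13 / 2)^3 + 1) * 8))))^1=-1543.50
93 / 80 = 1.16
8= 8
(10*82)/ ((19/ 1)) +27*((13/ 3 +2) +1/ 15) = 20516/ 95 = 215.96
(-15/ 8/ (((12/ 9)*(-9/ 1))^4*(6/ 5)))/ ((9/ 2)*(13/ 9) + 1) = -5/ 497664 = -0.00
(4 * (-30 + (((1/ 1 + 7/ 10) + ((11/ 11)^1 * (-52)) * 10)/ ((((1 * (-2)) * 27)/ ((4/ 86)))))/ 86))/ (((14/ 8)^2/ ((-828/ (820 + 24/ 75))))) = 55105455280/ 1393533981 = 39.54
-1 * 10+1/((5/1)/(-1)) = -51/5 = -10.20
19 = 19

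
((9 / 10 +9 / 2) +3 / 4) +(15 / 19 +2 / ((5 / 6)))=3549 / 380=9.34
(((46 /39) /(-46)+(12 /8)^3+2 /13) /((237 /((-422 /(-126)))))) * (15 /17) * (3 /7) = 1153115 /61595352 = 0.02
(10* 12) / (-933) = -40 / 311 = -0.13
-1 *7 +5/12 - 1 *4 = -127/12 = -10.58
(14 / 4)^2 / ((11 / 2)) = 2.23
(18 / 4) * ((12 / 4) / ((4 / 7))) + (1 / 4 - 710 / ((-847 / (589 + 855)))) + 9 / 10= 41848977 / 33880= 1235.21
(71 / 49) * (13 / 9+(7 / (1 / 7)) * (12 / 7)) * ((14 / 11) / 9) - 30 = -77912 / 6237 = -12.49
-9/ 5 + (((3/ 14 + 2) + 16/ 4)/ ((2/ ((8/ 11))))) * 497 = 1121.29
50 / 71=0.70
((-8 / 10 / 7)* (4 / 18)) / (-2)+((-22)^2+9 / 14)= 484.66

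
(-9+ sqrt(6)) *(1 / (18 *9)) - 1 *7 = -127 / 18+ sqrt(6) / 162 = -7.04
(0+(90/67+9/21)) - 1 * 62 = -28247/469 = -60.23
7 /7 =1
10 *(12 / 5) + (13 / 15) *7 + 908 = 938.07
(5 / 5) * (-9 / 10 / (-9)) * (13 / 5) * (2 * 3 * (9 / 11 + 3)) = 1638 / 275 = 5.96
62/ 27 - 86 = -83.70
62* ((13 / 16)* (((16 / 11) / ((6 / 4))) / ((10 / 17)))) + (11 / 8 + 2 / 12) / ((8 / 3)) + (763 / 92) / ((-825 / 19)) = 33772281 / 404800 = 83.43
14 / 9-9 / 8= 31 / 72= 0.43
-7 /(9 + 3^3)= -0.19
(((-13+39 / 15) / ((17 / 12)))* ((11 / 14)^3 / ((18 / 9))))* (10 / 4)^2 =-259545 / 23324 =-11.13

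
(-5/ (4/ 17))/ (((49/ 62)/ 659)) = -1736465/ 98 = -17719.03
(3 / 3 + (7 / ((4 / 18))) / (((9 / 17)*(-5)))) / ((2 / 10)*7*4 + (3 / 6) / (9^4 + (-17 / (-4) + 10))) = -2866809 / 1472876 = -1.95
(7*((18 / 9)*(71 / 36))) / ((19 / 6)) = 497 / 57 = 8.72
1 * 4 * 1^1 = 4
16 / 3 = 5.33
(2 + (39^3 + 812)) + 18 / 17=1022279 / 17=60134.06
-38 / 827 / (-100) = 19 / 41350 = 0.00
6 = 6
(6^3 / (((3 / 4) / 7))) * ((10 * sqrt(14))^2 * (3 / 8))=1058400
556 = 556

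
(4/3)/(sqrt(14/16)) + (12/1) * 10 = 8 * sqrt(14)/21 + 120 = 121.43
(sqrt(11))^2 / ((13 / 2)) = 22 / 13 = 1.69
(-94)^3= -830584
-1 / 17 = -0.06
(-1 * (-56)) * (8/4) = 112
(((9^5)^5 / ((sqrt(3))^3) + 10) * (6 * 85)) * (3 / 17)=900 + 7178979876918525887702490 * sqrt(3)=12434357893337452079715800.00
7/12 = 0.58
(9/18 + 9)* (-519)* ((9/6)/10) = -739.58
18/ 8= 9/ 4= 2.25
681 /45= 227 /15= 15.13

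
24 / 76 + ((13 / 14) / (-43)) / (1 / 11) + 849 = 9711757 / 11438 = 849.08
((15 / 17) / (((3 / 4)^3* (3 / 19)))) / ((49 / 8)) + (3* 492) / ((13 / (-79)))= -2621908244 / 292383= -8967.38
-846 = -846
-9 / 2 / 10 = -9 / 20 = -0.45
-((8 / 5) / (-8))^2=-1 / 25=-0.04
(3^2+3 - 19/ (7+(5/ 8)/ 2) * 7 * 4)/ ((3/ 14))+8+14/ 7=-96002/ 351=-273.51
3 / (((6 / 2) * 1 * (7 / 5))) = 5 / 7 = 0.71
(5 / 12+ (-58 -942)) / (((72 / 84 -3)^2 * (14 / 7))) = -117551 / 1080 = -108.84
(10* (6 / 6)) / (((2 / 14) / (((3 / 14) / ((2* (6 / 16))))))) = 20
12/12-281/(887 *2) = 1493/1774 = 0.84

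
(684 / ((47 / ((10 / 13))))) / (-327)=-2280 / 66599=-0.03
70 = 70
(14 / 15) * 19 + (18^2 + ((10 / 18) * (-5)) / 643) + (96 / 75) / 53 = 2620486369 / 7667775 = 341.75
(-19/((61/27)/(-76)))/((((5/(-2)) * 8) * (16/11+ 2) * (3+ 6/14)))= -13167/4880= -2.70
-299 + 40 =-259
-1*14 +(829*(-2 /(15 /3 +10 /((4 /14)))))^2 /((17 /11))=7464451 /6800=1097.71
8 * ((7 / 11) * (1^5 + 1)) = 10.18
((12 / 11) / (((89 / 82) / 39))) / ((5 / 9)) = 345384 / 4895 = 70.56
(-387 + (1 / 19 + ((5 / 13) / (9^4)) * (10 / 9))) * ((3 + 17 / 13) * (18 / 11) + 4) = -8916992712920 / 2085669729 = -4275.36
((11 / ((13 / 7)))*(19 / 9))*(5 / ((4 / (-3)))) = -7315 / 156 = -46.89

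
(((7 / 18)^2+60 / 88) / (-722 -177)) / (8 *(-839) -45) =2969 / 21649671252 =0.00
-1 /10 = -0.10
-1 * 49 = -49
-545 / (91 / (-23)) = 137.75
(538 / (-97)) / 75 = -0.07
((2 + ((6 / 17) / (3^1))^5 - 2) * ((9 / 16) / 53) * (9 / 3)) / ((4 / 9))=243 / 150504842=0.00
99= 99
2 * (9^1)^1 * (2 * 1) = 36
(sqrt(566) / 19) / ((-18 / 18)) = -sqrt(566) / 19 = -1.25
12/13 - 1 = -1/13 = -0.08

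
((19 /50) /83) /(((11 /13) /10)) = 247 /4565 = 0.05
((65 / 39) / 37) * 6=10 / 37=0.27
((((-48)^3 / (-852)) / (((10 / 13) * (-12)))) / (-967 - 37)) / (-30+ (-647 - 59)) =-39 / 2049415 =-0.00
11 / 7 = 1.57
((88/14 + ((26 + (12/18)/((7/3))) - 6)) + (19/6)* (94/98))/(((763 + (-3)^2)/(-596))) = -1297045/56742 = -22.86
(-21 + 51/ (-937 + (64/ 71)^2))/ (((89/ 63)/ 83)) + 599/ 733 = -42287992716577/ 34208260453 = -1236.19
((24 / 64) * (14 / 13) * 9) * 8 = 378 / 13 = 29.08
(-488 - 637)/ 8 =-1125/ 8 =-140.62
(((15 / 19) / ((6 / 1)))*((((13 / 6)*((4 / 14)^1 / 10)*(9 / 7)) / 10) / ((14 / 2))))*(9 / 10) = 351 / 2606800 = 0.00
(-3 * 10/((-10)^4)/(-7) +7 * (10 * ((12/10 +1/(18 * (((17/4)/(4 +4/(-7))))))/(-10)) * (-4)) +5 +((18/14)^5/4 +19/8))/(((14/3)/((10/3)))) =18475449089/600009900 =30.79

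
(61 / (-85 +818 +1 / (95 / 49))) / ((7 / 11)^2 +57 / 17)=2384063 / 107731464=0.02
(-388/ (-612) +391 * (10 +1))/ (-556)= -7.74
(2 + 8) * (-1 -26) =-270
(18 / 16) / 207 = 1 / 184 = 0.01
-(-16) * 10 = 160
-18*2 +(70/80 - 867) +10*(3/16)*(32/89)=-641833/712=-901.45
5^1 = 5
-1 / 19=-0.05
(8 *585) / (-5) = -936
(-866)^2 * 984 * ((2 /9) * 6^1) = 983942272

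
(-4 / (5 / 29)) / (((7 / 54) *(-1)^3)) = 6264 / 35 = 178.97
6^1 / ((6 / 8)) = 8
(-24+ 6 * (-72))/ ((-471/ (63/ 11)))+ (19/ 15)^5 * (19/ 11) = 14657978317/ 1311440625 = 11.18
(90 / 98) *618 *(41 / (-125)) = -228042 / 1225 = -186.16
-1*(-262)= 262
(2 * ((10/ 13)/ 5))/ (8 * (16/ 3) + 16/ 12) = 1/ 143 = 0.01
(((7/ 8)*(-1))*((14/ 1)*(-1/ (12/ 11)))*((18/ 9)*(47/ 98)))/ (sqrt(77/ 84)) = 47*sqrt(33)/ 24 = 11.25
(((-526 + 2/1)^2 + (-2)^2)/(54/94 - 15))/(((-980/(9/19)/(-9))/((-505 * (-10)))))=-43990805025/105203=-418151.62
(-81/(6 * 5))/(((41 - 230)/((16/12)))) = 2/105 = 0.02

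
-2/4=-1/2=-0.50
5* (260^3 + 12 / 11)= 966680060 / 11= 87880005.45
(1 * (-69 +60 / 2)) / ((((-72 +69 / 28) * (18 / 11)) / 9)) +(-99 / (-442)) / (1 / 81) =553565 / 26078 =21.23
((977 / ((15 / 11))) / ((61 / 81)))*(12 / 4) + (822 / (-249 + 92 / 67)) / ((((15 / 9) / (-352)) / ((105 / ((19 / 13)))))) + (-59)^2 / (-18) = 91770364197289 / 1730607210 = 53027.84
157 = 157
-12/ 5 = -2.40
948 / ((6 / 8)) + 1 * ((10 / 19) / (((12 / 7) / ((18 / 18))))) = 144131 / 114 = 1264.31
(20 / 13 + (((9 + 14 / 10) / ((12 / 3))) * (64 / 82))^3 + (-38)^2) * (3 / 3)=162831315848 / 111996625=1453.89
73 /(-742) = -73 /742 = -0.10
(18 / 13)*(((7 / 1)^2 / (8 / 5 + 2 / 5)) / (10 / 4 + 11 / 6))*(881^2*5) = 5134305015 / 169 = 30380503.05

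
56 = 56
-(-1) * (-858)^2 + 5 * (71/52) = 38280883/52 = 736170.83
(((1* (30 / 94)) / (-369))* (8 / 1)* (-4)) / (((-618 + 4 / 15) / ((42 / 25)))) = -672 / 8927791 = -0.00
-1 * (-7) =7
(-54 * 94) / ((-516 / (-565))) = -238995 / 43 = -5558.02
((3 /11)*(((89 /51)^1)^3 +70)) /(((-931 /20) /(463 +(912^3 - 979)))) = -4592923320203920 /13722009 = -334712163.52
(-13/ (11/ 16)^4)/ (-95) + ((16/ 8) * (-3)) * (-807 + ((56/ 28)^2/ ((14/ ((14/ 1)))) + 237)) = 3396.61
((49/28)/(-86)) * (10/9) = -35/1548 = -0.02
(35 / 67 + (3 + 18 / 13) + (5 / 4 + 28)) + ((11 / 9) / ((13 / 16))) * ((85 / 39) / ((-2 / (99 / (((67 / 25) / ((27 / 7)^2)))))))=-1923599089 / 2219308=-866.76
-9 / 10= -0.90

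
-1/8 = -0.12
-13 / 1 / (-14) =13 / 14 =0.93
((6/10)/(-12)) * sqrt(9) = -3/20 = -0.15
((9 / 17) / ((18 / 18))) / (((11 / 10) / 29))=2610 / 187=13.96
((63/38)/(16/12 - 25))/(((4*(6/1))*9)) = -7/21584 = -0.00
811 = 811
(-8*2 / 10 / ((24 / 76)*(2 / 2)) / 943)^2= 0.00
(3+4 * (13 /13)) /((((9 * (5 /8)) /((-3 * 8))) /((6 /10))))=-448 /25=-17.92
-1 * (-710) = 710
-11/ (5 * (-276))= 11/ 1380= 0.01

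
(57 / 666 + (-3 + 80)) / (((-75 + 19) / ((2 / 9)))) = -17113 / 55944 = -0.31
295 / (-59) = -5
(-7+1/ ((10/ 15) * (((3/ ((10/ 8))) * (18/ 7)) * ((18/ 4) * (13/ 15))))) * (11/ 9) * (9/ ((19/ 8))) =-214291/ 6669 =-32.13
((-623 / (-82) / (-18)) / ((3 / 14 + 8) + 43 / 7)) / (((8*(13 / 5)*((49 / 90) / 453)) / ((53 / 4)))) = -17806675 / 1142752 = -15.58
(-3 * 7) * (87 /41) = -1827 /41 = -44.56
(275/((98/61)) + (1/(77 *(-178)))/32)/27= 175175731/27631296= 6.34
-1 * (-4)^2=-16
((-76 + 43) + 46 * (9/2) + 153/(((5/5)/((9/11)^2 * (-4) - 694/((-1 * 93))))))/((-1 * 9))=-377624/3751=-100.67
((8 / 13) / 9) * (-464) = -3712 / 117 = -31.73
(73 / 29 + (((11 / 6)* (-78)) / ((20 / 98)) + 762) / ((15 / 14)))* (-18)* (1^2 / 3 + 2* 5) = -8054668 / 725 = -11109.89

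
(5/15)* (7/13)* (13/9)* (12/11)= 0.28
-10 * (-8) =80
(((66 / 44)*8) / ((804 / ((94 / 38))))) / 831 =47 / 1057863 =0.00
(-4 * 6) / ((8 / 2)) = -6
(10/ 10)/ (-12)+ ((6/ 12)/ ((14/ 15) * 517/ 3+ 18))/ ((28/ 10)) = -55661/ 676032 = -0.08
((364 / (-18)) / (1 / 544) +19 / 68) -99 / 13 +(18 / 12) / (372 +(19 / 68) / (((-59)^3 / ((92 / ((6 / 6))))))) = -113752161453447121 / 10333382952204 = -11008.22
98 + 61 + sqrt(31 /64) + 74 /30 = sqrt(31) /8 + 2422 /15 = 162.16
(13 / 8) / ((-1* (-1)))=13 / 8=1.62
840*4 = 3360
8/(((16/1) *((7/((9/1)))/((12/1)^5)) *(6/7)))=186624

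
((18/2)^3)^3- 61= 387420428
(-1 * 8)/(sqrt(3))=-8 * sqrt(3)/3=-4.62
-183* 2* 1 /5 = -366 /5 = -73.20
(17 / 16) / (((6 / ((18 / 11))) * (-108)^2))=17 / 684288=0.00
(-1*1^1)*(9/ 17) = -9/ 17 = -0.53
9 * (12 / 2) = 54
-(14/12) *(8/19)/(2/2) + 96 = 5444/57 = 95.51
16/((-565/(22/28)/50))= -880/791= -1.11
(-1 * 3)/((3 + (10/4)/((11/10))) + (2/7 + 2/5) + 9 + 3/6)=-2310/11903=-0.19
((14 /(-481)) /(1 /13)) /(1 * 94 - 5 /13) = -182 /45029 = -0.00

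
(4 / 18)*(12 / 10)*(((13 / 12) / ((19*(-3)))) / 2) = -13 / 5130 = -0.00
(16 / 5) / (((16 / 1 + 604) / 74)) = 296 / 775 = 0.38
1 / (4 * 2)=1 / 8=0.12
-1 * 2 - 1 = -3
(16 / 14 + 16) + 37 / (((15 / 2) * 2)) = 2059 / 105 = 19.61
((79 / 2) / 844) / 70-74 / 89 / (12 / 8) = -17466587 / 31548720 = -0.55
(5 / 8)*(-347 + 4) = -1715 / 8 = -214.38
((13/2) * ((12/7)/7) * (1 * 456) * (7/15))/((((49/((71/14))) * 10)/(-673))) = -141628812/60025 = -2359.50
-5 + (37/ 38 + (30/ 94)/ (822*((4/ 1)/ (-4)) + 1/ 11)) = -65020101/ 16147226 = -4.03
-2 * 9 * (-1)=18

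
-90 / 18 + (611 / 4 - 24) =123.75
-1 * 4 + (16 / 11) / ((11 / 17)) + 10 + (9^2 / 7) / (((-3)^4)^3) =45835267 / 5557167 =8.25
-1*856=-856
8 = 8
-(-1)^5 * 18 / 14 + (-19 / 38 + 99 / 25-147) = -49789 / 350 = -142.25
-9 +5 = -4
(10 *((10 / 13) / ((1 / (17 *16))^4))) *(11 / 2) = 3010497740800 / 13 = 231576749292.31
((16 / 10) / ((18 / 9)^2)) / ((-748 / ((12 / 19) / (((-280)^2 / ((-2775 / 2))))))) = 333 / 55711040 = 0.00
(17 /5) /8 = 0.42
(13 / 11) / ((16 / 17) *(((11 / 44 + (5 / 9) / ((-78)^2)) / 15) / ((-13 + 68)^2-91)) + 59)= 0.02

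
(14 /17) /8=7 /68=0.10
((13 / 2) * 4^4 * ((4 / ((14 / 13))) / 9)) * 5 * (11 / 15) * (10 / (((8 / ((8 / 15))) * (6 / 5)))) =2379520 / 1701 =1398.89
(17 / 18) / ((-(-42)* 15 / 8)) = 34 / 2835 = 0.01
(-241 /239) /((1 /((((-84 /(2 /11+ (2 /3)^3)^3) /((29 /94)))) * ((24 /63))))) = 2373964582968 /2480681141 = 956.98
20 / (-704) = -5 / 176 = -0.03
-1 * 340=-340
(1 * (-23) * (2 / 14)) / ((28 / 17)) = -391 / 196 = -1.99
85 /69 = 1.23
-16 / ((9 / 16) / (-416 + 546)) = -33280 / 9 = -3697.78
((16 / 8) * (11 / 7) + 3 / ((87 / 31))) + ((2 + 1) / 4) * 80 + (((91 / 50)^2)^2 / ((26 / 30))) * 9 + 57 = 59669758557 / 253750000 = 235.15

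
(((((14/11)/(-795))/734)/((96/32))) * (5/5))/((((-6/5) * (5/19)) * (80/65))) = 1729/924311520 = 0.00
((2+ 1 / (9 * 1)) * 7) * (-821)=-109193 / 9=-12132.56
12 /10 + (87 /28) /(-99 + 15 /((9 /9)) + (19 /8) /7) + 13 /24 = 191657 /112440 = 1.70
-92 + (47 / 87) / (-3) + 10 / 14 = -167108 / 1827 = -91.47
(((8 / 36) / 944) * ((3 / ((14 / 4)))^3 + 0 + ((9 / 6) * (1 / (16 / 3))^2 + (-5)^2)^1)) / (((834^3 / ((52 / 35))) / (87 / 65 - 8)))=-0.00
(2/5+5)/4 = 27/20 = 1.35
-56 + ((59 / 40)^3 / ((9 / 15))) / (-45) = -96973379 / 1728000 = -56.12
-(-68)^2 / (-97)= 4624 / 97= 47.67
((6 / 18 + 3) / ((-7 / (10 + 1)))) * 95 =-10450 / 21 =-497.62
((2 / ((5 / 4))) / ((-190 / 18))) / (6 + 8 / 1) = -36 / 3325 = -0.01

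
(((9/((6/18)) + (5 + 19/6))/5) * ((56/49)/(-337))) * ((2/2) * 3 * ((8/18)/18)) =-1688/955395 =-0.00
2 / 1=2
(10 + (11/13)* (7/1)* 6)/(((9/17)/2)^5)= 26897771008/767637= 35039.70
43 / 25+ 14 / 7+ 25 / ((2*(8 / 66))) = 21369 / 200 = 106.84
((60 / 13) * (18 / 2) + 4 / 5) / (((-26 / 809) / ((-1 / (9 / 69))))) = 10099.89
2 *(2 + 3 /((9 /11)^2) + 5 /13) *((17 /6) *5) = 204850 /1053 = 194.54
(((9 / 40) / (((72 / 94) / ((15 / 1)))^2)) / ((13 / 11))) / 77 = 11045 / 11648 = 0.95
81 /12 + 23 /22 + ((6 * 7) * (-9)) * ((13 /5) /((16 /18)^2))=-2175467 /1760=-1236.06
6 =6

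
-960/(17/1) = -960/17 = -56.47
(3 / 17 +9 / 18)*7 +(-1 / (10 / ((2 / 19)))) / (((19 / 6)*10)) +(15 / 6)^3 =24989817 / 1227400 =20.36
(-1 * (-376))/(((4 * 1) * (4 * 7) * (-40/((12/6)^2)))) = -47/140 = -0.34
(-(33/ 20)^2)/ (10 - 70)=363/ 8000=0.05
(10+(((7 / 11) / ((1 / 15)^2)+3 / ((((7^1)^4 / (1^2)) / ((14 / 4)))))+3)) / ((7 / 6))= 3535743 / 26411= 133.87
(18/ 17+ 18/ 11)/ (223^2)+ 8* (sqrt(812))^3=504/ 9299323+ 12992* sqrt(203)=185107.51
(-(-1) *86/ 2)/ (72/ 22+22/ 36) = 8514/ 769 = 11.07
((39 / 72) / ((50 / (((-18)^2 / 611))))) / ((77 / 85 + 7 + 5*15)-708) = -0.00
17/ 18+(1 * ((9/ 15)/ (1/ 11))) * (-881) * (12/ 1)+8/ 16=-3139819/ 45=-69773.76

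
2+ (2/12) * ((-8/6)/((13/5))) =224/117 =1.91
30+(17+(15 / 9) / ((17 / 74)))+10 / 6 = 2852 / 51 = 55.92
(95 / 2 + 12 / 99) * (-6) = -3143 / 11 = -285.73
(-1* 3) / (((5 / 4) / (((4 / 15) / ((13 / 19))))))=-304 / 325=-0.94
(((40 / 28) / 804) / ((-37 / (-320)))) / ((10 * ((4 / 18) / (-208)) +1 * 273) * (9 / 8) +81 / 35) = 1664000 / 33505626057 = 0.00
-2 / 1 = -2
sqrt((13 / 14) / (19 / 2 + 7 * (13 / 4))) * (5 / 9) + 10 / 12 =5 * sqrt(23478) / 8127 + 5 / 6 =0.93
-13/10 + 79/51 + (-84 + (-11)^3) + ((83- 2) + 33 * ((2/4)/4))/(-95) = -54870479/38760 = -1415.65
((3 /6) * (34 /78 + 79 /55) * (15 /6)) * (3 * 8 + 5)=29116 /429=67.87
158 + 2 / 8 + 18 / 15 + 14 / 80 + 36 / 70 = 44839 / 280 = 160.14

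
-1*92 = -92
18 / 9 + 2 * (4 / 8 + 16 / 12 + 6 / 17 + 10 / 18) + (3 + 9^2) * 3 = 39701 / 153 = 259.48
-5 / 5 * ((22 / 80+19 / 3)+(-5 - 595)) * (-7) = -498449 / 120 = -4153.74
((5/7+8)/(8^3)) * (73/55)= 4453/197120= 0.02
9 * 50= 450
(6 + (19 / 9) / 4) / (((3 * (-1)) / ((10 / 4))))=-1175 / 216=-5.44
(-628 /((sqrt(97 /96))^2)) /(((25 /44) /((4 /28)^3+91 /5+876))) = -4068026366976 /4158875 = -978155.48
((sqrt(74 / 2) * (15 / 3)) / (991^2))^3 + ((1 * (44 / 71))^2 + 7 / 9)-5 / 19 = 4625 * sqrt(37) / 947200518061237441 + 774664 / 862011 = 0.90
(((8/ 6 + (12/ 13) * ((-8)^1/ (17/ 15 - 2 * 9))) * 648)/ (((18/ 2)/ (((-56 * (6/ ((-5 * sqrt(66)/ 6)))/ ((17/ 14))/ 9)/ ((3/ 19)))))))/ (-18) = -122504704 * sqrt(66)/ 4884165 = -203.77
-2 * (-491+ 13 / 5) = 976.80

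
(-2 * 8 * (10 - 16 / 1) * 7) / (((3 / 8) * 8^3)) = 7 / 2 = 3.50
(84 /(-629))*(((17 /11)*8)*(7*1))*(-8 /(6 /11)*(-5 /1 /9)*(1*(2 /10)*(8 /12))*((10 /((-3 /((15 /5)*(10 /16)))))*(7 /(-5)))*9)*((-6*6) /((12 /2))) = 5932.97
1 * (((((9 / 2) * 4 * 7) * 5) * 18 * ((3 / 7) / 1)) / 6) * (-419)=-339390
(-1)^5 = -1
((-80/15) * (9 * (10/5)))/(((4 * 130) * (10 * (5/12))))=-72/1625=-0.04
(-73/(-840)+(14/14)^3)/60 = 913/50400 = 0.02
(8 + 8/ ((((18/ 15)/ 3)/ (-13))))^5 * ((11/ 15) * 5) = -3726268406784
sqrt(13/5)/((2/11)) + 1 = 9.87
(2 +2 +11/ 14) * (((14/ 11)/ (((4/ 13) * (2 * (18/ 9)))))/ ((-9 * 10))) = -871/ 15840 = -0.05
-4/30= -2/15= -0.13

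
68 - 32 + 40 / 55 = 404 / 11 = 36.73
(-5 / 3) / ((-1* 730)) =1 / 438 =0.00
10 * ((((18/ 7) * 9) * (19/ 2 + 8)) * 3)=12150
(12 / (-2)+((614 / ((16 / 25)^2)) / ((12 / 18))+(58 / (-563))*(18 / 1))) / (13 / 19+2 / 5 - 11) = -10226586695 / 45256192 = -225.97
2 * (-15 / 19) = -30 / 19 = -1.58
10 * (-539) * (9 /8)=-24255 /4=-6063.75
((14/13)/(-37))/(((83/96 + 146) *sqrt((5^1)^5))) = -1344 *sqrt(5)/847702375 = -0.00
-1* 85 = -85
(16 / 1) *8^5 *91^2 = 4341628928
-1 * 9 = -9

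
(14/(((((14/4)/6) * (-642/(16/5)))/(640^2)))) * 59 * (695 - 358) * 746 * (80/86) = -3110646421913600/4601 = -676080509001.00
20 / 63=0.32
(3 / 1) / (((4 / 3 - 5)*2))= -9 / 22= -0.41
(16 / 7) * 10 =160 / 7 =22.86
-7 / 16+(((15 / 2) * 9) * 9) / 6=1613 / 16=100.81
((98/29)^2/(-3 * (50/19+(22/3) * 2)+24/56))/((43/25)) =-6386660/49507147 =-0.13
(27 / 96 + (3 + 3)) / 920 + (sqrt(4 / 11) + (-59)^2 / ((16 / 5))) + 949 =2 * sqrt(11) / 11 + 59963961 / 29440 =2037.42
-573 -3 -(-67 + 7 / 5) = -2552 / 5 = -510.40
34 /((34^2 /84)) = 42 /17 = 2.47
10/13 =0.77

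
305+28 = 333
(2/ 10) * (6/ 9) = 2/ 15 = 0.13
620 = 620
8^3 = 512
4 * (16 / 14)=32 / 7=4.57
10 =10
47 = 47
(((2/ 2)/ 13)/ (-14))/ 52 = -1/ 9464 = -0.00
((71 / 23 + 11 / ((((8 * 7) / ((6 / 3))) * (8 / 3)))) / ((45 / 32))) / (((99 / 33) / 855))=316597 / 483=655.48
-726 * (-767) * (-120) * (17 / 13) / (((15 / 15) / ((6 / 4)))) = -131072040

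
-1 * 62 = -62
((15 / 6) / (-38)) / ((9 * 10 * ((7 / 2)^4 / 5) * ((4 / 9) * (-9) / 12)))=10 / 136857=0.00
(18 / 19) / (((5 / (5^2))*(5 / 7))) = 126 / 19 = 6.63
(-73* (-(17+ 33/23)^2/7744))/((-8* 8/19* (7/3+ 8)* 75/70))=-27272581/317484640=-0.09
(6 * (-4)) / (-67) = 24 / 67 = 0.36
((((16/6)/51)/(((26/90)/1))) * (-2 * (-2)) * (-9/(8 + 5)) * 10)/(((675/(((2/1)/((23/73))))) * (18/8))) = -0.02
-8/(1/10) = -80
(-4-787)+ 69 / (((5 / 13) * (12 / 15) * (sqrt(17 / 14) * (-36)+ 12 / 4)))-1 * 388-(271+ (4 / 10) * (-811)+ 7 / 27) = -740174743 / 657180-897 * sqrt(238) / 2434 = -1131.97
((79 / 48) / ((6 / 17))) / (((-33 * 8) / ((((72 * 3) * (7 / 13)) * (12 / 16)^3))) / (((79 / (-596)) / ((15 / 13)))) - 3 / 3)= 6684111 / 65700064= 0.10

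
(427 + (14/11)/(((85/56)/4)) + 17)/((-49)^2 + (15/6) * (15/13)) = 10875176/58438435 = 0.19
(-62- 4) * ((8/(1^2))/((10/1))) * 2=-105.60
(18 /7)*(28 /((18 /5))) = 20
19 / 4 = 4.75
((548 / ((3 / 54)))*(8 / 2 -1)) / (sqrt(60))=4932*sqrt(15) / 5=3820.31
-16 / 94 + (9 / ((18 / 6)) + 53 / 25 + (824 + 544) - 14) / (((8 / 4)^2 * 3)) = 265761 / 2350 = 113.09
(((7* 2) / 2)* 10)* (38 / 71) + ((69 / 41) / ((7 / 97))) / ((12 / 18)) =2952449 / 40754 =72.45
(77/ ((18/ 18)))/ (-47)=-77/ 47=-1.64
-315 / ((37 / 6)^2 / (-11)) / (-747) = -13860 / 113627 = -0.12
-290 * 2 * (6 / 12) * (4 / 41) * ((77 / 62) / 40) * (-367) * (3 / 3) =819511 / 2542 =322.39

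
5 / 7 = 0.71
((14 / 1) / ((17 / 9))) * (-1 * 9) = -1134 / 17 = -66.71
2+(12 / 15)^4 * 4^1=3.64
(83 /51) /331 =83 /16881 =0.00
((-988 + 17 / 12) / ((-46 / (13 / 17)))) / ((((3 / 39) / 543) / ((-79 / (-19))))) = 28609310509 / 59432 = 481378.90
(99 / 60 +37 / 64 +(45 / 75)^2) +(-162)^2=41994541 / 1600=26246.59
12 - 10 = 2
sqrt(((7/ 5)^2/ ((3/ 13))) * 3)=7 * sqrt(13)/ 5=5.05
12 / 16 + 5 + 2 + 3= 43 / 4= 10.75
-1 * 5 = -5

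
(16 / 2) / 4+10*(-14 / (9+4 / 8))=-242 / 19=-12.74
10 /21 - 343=-7193 /21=-342.52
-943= -943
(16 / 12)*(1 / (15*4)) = 1 / 45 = 0.02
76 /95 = 4 /5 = 0.80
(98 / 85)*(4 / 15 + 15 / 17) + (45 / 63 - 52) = -7580327 / 151725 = -49.96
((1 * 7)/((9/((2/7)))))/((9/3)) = 2/27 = 0.07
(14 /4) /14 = 1 /4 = 0.25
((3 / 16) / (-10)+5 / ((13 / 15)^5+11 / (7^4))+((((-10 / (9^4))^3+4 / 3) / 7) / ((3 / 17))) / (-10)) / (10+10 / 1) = 0.50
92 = 92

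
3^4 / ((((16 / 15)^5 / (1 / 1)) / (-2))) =-61509375 / 524288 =-117.32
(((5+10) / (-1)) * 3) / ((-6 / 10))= 75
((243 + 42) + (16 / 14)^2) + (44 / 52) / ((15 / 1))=2736194 / 9555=286.36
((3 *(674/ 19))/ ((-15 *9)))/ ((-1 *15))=674/ 12825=0.05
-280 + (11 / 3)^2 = -2399 / 9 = -266.56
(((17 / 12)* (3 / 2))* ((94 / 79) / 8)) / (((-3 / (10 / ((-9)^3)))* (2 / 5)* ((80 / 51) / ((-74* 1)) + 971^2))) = 12564275 / 3278800164059424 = 0.00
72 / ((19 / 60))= 4320 / 19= 227.37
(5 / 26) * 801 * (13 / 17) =4005 / 34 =117.79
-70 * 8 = -560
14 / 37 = 0.38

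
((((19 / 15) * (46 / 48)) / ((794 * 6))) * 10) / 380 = 23 / 3430080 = 0.00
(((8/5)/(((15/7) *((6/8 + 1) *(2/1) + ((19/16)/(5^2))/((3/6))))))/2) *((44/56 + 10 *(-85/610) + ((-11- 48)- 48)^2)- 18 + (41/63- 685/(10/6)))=1355200816/1184193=1144.41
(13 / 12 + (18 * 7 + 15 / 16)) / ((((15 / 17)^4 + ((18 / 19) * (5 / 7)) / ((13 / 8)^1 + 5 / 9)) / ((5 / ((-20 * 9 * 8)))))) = -2143378459229 / 4419026025984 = -0.49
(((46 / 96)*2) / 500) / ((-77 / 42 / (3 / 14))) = -69 / 308000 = -0.00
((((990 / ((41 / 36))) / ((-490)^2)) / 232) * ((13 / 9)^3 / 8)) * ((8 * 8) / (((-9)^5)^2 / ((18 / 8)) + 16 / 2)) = 24167 / 99540338047325910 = 0.00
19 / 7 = 2.71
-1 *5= -5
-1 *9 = -9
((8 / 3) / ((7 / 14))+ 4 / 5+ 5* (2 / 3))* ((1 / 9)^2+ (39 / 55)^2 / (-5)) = -15346792 / 18376875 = -0.84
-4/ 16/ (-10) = 1/ 40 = 0.02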